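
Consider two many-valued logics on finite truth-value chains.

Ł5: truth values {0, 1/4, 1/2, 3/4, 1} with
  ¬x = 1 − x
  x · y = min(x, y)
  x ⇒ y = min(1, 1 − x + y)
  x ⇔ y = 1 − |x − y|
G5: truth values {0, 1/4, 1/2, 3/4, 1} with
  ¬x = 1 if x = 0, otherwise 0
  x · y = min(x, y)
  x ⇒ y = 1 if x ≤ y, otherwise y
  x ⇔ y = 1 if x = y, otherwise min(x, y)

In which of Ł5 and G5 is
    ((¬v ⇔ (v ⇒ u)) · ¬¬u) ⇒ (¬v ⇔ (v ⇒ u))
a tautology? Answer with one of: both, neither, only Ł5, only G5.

both

In Ł5: every assignment gives 1 — tautology.
In G5: every assignment gives 1 — tautology.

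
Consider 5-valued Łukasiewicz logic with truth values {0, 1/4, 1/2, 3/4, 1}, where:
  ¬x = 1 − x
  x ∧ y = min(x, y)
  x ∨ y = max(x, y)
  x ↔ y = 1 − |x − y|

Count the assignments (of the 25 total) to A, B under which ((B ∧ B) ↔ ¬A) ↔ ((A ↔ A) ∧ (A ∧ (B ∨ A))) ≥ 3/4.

14

value 1: 7 assignments (counts)
value 3/4: 7 assignments (counts)
value 1/2: 6 assignments
value 1/4: 3 assignments
value 0: 2 assignments
So 14 of the 25 assignments meet the threshold.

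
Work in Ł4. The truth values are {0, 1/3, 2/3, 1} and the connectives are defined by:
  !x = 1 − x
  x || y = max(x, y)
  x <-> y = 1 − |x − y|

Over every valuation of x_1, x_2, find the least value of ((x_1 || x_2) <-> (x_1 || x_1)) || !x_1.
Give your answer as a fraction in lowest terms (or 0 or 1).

Take x_1 = 1/3, x_2 = 2/3:
x_1 || x_2 = 1/3 || 2/3 = 2/3
x_1 || x_1 = 1/3 || 1/3 = 1/3
(x_1 || x_2) <-> (x_1 || x_1) = 2/3 <-> 1/3 = 2/3
!x_1 = !1/3 = 2/3
((x_1 || x_2) <-> (x_1 || x_1)) || !x_1 = 2/3 || 2/3 = 2/3
No assignment yields a value below 2/3, so this is the minimum.

2/3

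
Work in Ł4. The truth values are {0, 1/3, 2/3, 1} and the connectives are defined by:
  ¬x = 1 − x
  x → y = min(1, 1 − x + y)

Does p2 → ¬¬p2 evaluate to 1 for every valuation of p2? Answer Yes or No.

Yes

p2 = 0 ↦ 1
p2 = 1/3 ↦ 1
p2 = 2/3 ↦ 1
p2 = 1 ↦ 1
Every assignment gives a value ≥ 1.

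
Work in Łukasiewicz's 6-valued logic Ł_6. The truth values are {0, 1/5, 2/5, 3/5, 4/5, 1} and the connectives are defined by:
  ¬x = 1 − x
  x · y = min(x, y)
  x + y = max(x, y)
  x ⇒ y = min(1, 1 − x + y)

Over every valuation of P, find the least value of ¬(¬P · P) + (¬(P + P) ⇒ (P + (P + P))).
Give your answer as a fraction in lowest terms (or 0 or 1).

4/5

Take P = 1/5:
¬P = ¬1/5 = 4/5
¬P · P = 4/5 · 1/5 = 1/5
¬(¬P · P) = ¬1/5 = 4/5
P + P = 1/5 + 1/5 = 1/5
¬(P + P) = ¬1/5 = 4/5
P + P = 1/5 + 1/5 = 1/5
P + (P + P) = 1/5 + 1/5 = 1/5
¬(P + P) ⇒ (P + (P + P)) = 4/5 ⇒ 1/5 = 2/5
¬(¬P · P) + (¬(P + P) ⇒ (P + (P + P))) = 4/5 + 2/5 = 4/5
No assignment yields a value below 4/5, so this is the minimum.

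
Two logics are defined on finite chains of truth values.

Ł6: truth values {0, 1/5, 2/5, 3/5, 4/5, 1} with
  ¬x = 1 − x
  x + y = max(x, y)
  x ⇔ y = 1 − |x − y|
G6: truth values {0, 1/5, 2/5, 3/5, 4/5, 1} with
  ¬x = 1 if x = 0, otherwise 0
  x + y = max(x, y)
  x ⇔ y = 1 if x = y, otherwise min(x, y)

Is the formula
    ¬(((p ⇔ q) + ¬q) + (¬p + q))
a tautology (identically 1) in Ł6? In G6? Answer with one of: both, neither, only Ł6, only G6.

In Ł6: at p = 0, q = 0 the value is 0 — not a tautology.
In G6: at p = 0, q = 0 the value is 0 — not a tautology.

neither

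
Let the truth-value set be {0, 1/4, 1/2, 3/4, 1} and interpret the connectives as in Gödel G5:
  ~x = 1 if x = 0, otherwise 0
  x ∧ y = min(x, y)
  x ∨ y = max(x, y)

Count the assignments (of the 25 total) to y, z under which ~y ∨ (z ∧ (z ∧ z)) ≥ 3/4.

13

value 1: 9 assignments (counts)
value 3/4: 4 assignments (counts)
value 1/2: 4 assignments
value 1/4: 4 assignments
value 0: 4 assignments
So 13 of the 25 assignments meet the threshold.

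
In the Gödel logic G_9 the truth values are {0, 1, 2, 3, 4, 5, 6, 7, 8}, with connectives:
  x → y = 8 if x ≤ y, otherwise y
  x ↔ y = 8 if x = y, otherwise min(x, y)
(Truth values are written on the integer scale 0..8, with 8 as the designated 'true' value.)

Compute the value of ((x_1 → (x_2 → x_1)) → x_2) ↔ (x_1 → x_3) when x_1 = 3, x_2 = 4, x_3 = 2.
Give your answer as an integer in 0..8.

2

x_2 → x_1 = 4 → 3 = 3
x_1 → (x_2 → x_1) = 3 → 3 = 8
(x_1 → (x_2 → x_1)) → x_2 = 8 → 4 = 4
x_1 → x_3 = 3 → 2 = 2
((x_1 → (x_2 → x_1)) → x_2) ↔ (x_1 → x_3) = 4 ↔ 2 = 2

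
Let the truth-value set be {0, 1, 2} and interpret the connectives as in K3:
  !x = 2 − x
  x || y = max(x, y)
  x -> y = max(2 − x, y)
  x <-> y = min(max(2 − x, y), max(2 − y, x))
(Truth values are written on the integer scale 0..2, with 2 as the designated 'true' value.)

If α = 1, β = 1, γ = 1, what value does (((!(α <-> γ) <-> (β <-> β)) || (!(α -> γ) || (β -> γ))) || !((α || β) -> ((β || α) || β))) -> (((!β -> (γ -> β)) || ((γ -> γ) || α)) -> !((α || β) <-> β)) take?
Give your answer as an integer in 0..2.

α <-> γ = 1 <-> 1 = 1
!(α <-> γ) = !1 = 1
β <-> β = 1 <-> 1 = 1
!(α <-> γ) <-> (β <-> β) = 1 <-> 1 = 1
α -> γ = 1 -> 1 = 1
!(α -> γ) = !1 = 1
β -> γ = 1 -> 1 = 1
!(α -> γ) || (β -> γ) = 1 || 1 = 1
(!(α <-> γ) <-> (β <-> β)) || (!(α -> γ) || (β -> γ)) = 1 || 1 = 1
α || β = 1 || 1 = 1
β || α = 1 || 1 = 1
(β || α) || β = 1 || 1 = 1
(α || β) -> ((β || α) || β) = 1 -> 1 = 1
!((α || β) -> ((β || α) || β)) = !1 = 1
((!(α <-> γ) <-> (β <-> β)) || (!(α -> γ) || (β -> γ))) || !((α || β) -> ((β || α) || β)) = 1 || 1 = 1
!β = !1 = 1
γ -> β = 1 -> 1 = 1
!β -> (γ -> β) = 1 -> 1 = 1
γ -> γ = 1 -> 1 = 1
(γ -> γ) || α = 1 || 1 = 1
(!β -> (γ -> β)) || ((γ -> γ) || α) = 1 || 1 = 1
α || β = 1 || 1 = 1
(α || β) <-> β = 1 <-> 1 = 1
!((α || β) <-> β) = !1 = 1
((!β -> (γ -> β)) || ((γ -> γ) || α)) -> !((α || β) <-> β) = 1 -> 1 = 1
(((!(α <-> γ) <-> (β <-> β)) || (!(α -> γ) || (β -> γ))) || !((α || β) -> ((β || α) || β))) -> (((!β -> (γ -> β)) || ((γ -> γ) || α)) -> !((α || β) <-> β)) = 1 -> 1 = 1

1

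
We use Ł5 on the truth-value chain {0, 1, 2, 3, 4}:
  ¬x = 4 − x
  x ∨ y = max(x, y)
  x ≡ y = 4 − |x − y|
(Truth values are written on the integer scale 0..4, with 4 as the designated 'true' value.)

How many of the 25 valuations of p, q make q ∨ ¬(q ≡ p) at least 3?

13

value 4: 6 assignments (counts)
value 3: 7 assignments (counts)
value 2: 7 assignments
value 1: 4 assignments
value 0: 1 assignment
So 13 of the 25 assignments meet the threshold.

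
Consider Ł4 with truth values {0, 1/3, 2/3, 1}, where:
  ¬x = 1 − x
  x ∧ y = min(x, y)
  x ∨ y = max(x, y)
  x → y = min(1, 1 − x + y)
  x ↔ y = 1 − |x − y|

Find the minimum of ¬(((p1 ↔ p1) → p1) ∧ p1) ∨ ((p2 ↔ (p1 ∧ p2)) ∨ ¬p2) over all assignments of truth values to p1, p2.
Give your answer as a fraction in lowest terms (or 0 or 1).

Take p1 = 1/3, p2 = 2/3:
p1 ↔ p1 = 1/3 ↔ 1/3 = 1
(p1 ↔ p1) → p1 = 1 → 1/3 = 1/3
((p1 ↔ p1) → p1) ∧ p1 = 1/3 ∧ 1/3 = 1/3
¬(((p1 ↔ p1) → p1) ∧ p1) = ¬1/3 = 2/3
p1 ∧ p2 = 1/3 ∧ 2/3 = 1/3
p2 ↔ (p1 ∧ p2) = 2/3 ↔ 1/3 = 2/3
¬p2 = ¬2/3 = 1/3
(p2 ↔ (p1 ∧ p2)) ∨ ¬p2 = 2/3 ∨ 1/3 = 2/3
¬(((p1 ↔ p1) → p1) ∧ p1) ∨ ((p2 ↔ (p1 ∧ p2)) ∨ ¬p2) = 2/3 ∨ 2/3 = 2/3
No assignment yields a value below 2/3, so this is the minimum.

2/3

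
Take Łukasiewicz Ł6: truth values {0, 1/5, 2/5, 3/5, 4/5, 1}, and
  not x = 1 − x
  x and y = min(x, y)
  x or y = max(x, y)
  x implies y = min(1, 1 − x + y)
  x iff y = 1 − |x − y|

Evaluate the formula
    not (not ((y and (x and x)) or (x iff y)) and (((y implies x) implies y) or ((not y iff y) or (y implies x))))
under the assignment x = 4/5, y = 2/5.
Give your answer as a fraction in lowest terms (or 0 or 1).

x and x = 4/5 and 4/5 = 4/5
y and (x and x) = 2/5 and 4/5 = 2/5
x iff y = 4/5 iff 2/5 = 3/5
(y and (x and x)) or (x iff y) = 2/5 or 3/5 = 3/5
not ((y and (x and x)) or (x iff y)) = not 3/5 = 2/5
y implies x = 2/5 implies 4/5 = 1
(y implies x) implies y = 1 implies 2/5 = 2/5
not y = not 2/5 = 3/5
not y iff y = 3/5 iff 2/5 = 4/5
y implies x = 2/5 implies 4/5 = 1
(not y iff y) or (y implies x) = 4/5 or 1 = 1
((y implies x) implies y) or ((not y iff y) or (y implies x)) = 2/5 or 1 = 1
not ((y and (x and x)) or (x iff y)) and (((y implies x) implies y) or ((not y iff y) or (y implies x))) = 2/5 and 1 = 2/5
not (not ((y and (x and x)) or (x iff y)) and (((y implies x) implies y) or ((not y iff y) or (y implies x)))) = not 2/5 = 3/5

3/5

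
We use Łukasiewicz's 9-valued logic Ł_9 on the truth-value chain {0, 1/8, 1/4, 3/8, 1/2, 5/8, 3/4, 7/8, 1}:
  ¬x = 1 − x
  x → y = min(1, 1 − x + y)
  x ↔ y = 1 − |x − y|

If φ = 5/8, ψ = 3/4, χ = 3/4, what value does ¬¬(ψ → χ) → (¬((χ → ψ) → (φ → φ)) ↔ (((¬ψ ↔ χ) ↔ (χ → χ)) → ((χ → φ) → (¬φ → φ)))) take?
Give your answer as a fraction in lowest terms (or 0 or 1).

ψ → χ = 3/4 → 3/4 = 1
¬(ψ → χ) = ¬1 = 0
¬¬(ψ → χ) = ¬0 = 1
χ → ψ = 3/4 → 3/4 = 1
φ → φ = 5/8 → 5/8 = 1
(χ → ψ) → (φ → φ) = 1 → 1 = 1
¬((χ → ψ) → (φ → φ)) = ¬1 = 0
¬ψ = ¬3/4 = 1/4
¬ψ ↔ χ = 1/4 ↔ 3/4 = 1/2
χ → χ = 3/4 → 3/4 = 1
(¬ψ ↔ χ) ↔ (χ → χ) = 1/2 ↔ 1 = 1/2
χ → φ = 3/4 → 5/8 = 7/8
¬φ = ¬5/8 = 3/8
¬φ → φ = 3/8 → 5/8 = 1
(χ → φ) → (¬φ → φ) = 7/8 → 1 = 1
((¬ψ ↔ χ) ↔ (χ → χ)) → ((χ → φ) → (¬φ → φ)) = 1/2 → 1 = 1
¬((χ → ψ) → (φ → φ)) ↔ (((¬ψ ↔ χ) ↔ (χ → χ)) → ((χ → φ) → (¬φ → φ))) = 0 ↔ 1 = 0
¬¬(ψ → χ) → (¬((χ → ψ) → (φ → φ)) ↔ (((¬ψ ↔ χ) ↔ (χ → χ)) → ((χ → φ) → (¬φ → φ)))) = 1 → 0 = 0

0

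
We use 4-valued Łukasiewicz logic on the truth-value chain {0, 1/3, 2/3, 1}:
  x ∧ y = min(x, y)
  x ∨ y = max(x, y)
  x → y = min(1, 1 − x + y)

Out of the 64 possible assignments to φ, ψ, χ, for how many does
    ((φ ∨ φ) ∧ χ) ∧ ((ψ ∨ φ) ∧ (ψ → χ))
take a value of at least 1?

4

value 1: 4 assignments (counts)
value 2/3: 12 assignments
value 1/3: 20 assignments
value 0: 28 assignments
So 4 of the 64 assignments meet the threshold.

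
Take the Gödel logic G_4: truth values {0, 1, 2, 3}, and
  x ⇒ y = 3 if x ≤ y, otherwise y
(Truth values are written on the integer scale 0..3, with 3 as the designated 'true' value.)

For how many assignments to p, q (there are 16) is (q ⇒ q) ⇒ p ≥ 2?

p = 0, q = 0 ↦ 0  <
p = 0, q = 1 ↦ 0  <
p = 0, q = 2 ↦ 0  <
p = 0, q = 3 ↦ 0  <
p = 1, q = 0 ↦ 1  <
p = 1, q = 1 ↦ 1  <
p = 1, q = 2 ↦ 1  <
p = 1, q = 3 ↦ 1  <
p = 2, q = 0 ↦ 2  ≥
p = 2, q = 1 ↦ 2  ≥
p = 2, q = 2 ↦ 2  ≥
p = 2, q = 3 ↦ 2  ≥
p = 3, q = 0 ↦ 3  ≥
p = 3, q = 1 ↦ 3  ≥
p = 3, q = 2 ↦ 3  ≥
p = 3, q = 3 ↦ 3  ≥
So 8 of the 16 assignments meet the threshold.

8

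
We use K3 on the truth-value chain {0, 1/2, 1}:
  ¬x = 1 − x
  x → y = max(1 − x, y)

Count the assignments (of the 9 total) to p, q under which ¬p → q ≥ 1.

p = 0, q = 0 ↦ 0  <
p = 0, q = 1/2 ↦ 1/2  <
p = 0, q = 1 ↦ 1  ≥
p = 1/2, q = 0 ↦ 1/2  <
p = 1/2, q = 1/2 ↦ 1/2  <
p = 1/2, q = 1 ↦ 1  ≥
p = 1, q = 0 ↦ 1  ≥
p = 1, q = 1/2 ↦ 1  ≥
p = 1, q = 1 ↦ 1  ≥
So 5 of the 9 assignments meet the threshold.

5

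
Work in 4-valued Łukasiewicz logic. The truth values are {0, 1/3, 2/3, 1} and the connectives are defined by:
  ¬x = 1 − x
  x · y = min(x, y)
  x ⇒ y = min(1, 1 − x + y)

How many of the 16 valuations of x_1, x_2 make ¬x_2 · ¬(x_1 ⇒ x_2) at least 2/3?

3

x_1 = 0, x_2 = 0 ↦ 0  <
x_1 = 0, x_2 = 1/3 ↦ 0  <
x_1 = 0, x_2 = 2/3 ↦ 0  <
x_1 = 0, x_2 = 1 ↦ 0  <
x_1 = 1/3, x_2 = 0 ↦ 1/3  <
x_1 = 1/3, x_2 = 1/3 ↦ 0  <
x_1 = 1/3, x_2 = 2/3 ↦ 0  <
x_1 = 1/3, x_2 = 1 ↦ 0  <
x_1 = 2/3, x_2 = 0 ↦ 2/3  ≥
x_1 = 2/3, x_2 = 1/3 ↦ 1/3  <
x_1 = 2/3, x_2 = 2/3 ↦ 0  <
x_1 = 2/3, x_2 = 1 ↦ 0  <
x_1 = 1, x_2 = 0 ↦ 1  ≥
x_1 = 1, x_2 = 1/3 ↦ 2/3  ≥
x_1 = 1, x_2 = 2/3 ↦ 1/3  <
x_1 = 1, x_2 = 1 ↦ 0  <
So 3 of the 16 assignments meet the threshold.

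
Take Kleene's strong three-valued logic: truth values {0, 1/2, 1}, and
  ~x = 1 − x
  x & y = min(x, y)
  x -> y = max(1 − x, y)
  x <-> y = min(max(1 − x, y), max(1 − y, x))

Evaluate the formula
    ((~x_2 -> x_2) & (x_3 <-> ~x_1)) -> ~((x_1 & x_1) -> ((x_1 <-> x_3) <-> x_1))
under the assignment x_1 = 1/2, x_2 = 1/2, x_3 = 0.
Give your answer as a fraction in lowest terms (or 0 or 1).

~x_2 = ~1/2 = 1/2
~x_2 -> x_2 = 1/2 -> 1/2 = 1/2
~x_1 = ~1/2 = 1/2
x_3 <-> ~x_1 = 0 <-> 1/2 = 1/2
(~x_2 -> x_2) & (x_3 <-> ~x_1) = 1/2 & 1/2 = 1/2
x_1 & x_1 = 1/2 & 1/2 = 1/2
x_1 <-> x_3 = 1/2 <-> 0 = 1/2
(x_1 <-> x_3) <-> x_1 = 1/2 <-> 1/2 = 1/2
(x_1 & x_1) -> ((x_1 <-> x_3) <-> x_1) = 1/2 -> 1/2 = 1/2
~((x_1 & x_1) -> ((x_1 <-> x_3) <-> x_1)) = ~1/2 = 1/2
((~x_2 -> x_2) & (x_3 <-> ~x_1)) -> ~((x_1 & x_1) -> ((x_1 <-> x_3) <-> x_1)) = 1/2 -> 1/2 = 1/2

1/2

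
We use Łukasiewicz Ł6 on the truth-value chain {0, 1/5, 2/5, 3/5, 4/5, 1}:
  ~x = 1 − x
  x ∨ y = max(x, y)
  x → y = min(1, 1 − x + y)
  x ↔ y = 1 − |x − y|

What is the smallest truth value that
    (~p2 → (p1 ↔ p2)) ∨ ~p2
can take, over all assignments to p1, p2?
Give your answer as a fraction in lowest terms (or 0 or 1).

Take p1 = 3/5, p2 = 1/5:
~p2 = ~1/5 = 4/5
p1 ↔ p2 = 3/5 ↔ 1/5 = 3/5
~p2 → (p1 ↔ p2) = 4/5 → 3/5 = 4/5
~p2 = ~1/5 = 4/5
(~p2 → (p1 ↔ p2)) ∨ ~p2 = 4/5 ∨ 4/5 = 4/5
No assignment yields a value below 4/5, so this is the minimum.

4/5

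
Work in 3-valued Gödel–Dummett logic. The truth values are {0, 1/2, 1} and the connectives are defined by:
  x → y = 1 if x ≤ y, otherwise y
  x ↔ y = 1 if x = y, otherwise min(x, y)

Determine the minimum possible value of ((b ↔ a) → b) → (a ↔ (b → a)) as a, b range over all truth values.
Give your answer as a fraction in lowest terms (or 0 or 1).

Take a = 1/2, b = 0:
b ↔ a = 0 ↔ 1/2 = 0
(b ↔ a) → b = 0 → 0 = 1
b → a = 0 → 1/2 = 1
a ↔ (b → a) = 1/2 ↔ 1 = 1/2
((b ↔ a) → b) → (a ↔ (b → a)) = 1 → 1/2 = 1/2
No assignment yields a value below 1/2, so this is the minimum.

1/2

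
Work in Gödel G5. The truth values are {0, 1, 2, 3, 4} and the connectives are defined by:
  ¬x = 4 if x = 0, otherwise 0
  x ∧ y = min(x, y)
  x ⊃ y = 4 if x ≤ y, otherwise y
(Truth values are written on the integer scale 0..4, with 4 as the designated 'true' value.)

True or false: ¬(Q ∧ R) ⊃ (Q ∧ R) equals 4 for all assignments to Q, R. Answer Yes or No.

No

Counterexample: take Q = 0, R = 0.
Q ∧ R = 0 ∧ 0 = 0
¬(Q ∧ R) = ¬0 = 4
¬(Q ∧ R) ⊃ (Q ∧ R) = 4 ⊃ 0 = 0
This gives 0 ≠ 4.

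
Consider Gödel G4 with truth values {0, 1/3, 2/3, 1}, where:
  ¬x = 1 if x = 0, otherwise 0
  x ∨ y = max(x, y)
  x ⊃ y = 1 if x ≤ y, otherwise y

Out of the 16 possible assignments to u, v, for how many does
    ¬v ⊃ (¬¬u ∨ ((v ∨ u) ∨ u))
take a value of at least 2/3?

u = 0, v = 0 ↦ 0  <
u = 0, v = 1/3 ↦ 1  ≥
u = 0, v = 2/3 ↦ 1  ≥
u = 0, v = 1 ↦ 1  ≥
u = 1/3, v = 0 ↦ 1  ≥
u = 1/3, v = 1/3 ↦ 1  ≥
u = 1/3, v = 2/3 ↦ 1  ≥
u = 1/3, v = 1 ↦ 1  ≥
u = 2/3, v = 0 ↦ 1  ≥
u = 2/3, v = 1/3 ↦ 1  ≥
u = 2/3, v = 2/3 ↦ 1  ≥
u = 2/3, v = 1 ↦ 1  ≥
u = 1, v = 0 ↦ 1  ≥
u = 1, v = 1/3 ↦ 1  ≥
u = 1, v = 2/3 ↦ 1  ≥
u = 1, v = 1 ↦ 1  ≥
So 15 of the 16 assignments meet the threshold.

15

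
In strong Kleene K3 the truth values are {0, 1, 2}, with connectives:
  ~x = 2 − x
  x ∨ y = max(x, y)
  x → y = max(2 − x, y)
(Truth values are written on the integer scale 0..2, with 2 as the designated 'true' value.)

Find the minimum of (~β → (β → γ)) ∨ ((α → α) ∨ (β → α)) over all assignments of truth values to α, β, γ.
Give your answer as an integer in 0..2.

Take α = 1, β = 1, γ = 0:
~β = ~1 = 1
β → γ = 1 → 0 = 1
~β → (β → γ) = 1 → 1 = 1
α → α = 1 → 1 = 1
β → α = 1 → 1 = 1
(α → α) ∨ (β → α) = 1 ∨ 1 = 1
(~β → (β → γ)) ∨ ((α → α) ∨ (β → α)) = 1 ∨ 1 = 1
No assignment yields a value below 1, so this is the minimum.

1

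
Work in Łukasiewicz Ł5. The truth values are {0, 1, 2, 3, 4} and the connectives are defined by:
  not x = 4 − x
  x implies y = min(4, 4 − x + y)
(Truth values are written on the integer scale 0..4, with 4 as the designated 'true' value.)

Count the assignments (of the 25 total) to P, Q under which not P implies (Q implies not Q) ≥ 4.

value 4: 19 assignments (counts)
value 3: 2 assignments
value 2: 2 assignments
value 1: 1 assignment
value 0: 1 assignment
So 19 of the 25 assignments meet the threshold.

19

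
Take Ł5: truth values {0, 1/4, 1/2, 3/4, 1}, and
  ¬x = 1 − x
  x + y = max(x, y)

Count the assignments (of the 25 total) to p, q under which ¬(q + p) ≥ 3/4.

value 1: 1 assignment (counts)
value 3/4: 3 assignments (counts)
value 1/2: 5 assignments
value 1/4: 7 assignments
value 0: 9 assignments
So 4 of the 25 assignments meet the threshold.

4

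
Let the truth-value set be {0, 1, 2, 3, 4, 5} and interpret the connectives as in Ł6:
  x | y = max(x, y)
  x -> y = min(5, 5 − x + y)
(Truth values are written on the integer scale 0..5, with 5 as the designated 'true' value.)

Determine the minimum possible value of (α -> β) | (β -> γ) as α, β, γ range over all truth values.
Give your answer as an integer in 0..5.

3

Take α = 4, β = 2, γ = 0:
α -> β = 4 -> 2 = 3
β -> γ = 2 -> 0 = 3
(α -> β) | (β -> γ) = 3 | 3 = 3
No assignment yields a value below 3, so this is the minimum.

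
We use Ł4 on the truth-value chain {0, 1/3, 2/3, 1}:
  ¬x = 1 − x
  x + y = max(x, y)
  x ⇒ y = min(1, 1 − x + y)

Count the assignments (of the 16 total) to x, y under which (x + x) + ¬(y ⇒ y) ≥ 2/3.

8

x = 0, y = 0 ↦ 0  <
x = 0, y = 1/3 ↦ 0  <
x = 0, y = 2/3 ↦ 0  <
x = 0, y = 1 ↦ 0  <
x = 1/3, y = 0 ↦ 1/3  <
x = 1/3, y = 1/3 ↦ 1/3  <
x = 1/3, y = 2/3 ↦ 1/3  <
x = 1/3, y = 1 ↦ 1/3  <
x = 2/3, y = 0 ↦ 2/3  ≥
x = 2/3, y = 1/3 ↦ 2/3  ≥
x = 2/3, y = 2/3 ↦ 2/3  ≥
x = 2/3, y = 1 ↦ 2/3  ≥
x = 1, y = 0 ↦ 1  ≥
x = 1, y = 1/3 ↦ 1  ≥
x = 1, y = 2/3 ↦ 1  ≥
x = 1, y = 1 ↦ 1  ≥
So 8 of the 16 assignments meet the threshold.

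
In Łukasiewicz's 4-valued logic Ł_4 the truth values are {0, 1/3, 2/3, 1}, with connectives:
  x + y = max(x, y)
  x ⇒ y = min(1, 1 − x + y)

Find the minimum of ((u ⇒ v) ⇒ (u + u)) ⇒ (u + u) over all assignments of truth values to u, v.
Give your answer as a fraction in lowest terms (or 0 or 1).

2/3

Take u = 1/3, v = 0:
u ⇒ v = 1/3 ⇒ 0 = 2/3
u + u = 1/3 + 1/3 = 1/3
(u ⇒ v) ⇒ (u + u) = 2/3 ⇒ 1/3 = 2/3
u + u = 1/3 + 1/3 = 1/3
((u ⇒ v) ⇒ (u + u)) ⇒ (u + u) = 2/3 ⇒ 1/3 = 2/3
No assignment yields a value below 2/3, so this is the minimum.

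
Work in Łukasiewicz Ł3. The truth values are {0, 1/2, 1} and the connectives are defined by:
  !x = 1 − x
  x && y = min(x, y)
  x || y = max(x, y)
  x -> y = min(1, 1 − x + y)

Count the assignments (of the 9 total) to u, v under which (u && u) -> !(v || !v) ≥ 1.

u = 0, v = 0 ↦ 1  ≥
u = 0, v = 1/2 ↦ 1  ≥
u = 0, v = 1 ↦ 1  ≥
u = 1/2, v = 0 ↦ 1/2  <
u = 1/2, v = 1/2 ↦ 1  ≥
u = 1/2, v = 1 ↦ 1/2  <
u = 1, v = 0 ↦ 0  <
u = 1, v = 1/2 ↦ 1/2  <
u = 1, v = 1 ↦ 0  <
So 4 of the 9 assignments meet the threshold.

4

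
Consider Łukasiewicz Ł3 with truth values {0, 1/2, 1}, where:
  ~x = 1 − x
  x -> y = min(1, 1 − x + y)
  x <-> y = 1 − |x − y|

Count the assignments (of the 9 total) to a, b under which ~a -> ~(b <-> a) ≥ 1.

6

a = 0, b = 0 ↦ 0  <
a = 0, b = 1/2 ↦ 1/2  <
a = 0, b = 1 ↦ 1  ≥
a = 1/2, b = 0 ↦ 1  ≥
a = 1/2, b = 1/2 ↦ 1/2  <
a = 1/2, b = 1 ↦ 1  ≥
a = 1, b = 0 ↦ 1  ≥
a = 1, b = 1/2 ↦ 1  ≥
a = 1, b = 1 ↦ 1  ≥
So 6 of the 9 assignments meet the threshold.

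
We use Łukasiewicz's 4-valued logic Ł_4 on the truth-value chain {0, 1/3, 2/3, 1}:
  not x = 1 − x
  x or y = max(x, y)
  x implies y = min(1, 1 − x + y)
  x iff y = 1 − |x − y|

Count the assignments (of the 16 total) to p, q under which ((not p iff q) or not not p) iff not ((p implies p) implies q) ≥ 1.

p = 0, q = 0 ↦ 0  <
p = 0, q = 1/3 ↦ 2/3  <
p = 0, q = 2/3 ↦ 2/3  <
p = 0, q = 1 ↦ 0  <
p = 1/3, q = 0 ↦ 1/3  <
p = 1/3, q = 1/3 ↦ 1  ≥
p = 1/3, q = 2/3 ↦ 1/3  <
p = 1/3, q = 1 ↦ 1/3  <
p = 2/3, q = 0 ↦ 2/3  <
p = 2/3, q = 1/3 ↦ 2/3  <
p = 2/3, q = 2/3 ↦ 2/3  <
p = 2/3, q = 1 ↦ 1/3  <
p = 1, q = 0 ↦ 1  ≥
p = 1, q = 1/3 ↦ 2/3  <
p = 1, q = 2/3 ↦ 1/3  <
p = 1, q = 1 ↦ 0  <
So 2 of the 16 assignments meet the threshold.

2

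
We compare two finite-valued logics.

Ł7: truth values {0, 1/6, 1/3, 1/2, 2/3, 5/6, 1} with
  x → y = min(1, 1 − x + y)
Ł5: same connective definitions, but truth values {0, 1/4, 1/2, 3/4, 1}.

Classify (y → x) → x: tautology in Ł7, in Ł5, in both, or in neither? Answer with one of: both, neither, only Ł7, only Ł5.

In Ł7: at x = 0, y = 0 the value is 0 — not a tautology.
In Ł5: at x = 0, y = 0 the value is 0 — not a tautology.

neither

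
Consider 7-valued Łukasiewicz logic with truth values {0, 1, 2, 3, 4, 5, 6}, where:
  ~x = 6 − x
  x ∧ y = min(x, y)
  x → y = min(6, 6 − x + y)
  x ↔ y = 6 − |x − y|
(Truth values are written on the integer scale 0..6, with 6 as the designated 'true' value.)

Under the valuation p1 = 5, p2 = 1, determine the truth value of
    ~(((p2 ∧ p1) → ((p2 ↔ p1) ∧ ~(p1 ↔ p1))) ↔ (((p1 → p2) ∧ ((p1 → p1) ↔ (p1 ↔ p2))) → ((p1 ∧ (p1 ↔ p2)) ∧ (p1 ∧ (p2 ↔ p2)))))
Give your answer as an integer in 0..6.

p2 ∧ p1 = 1 ∧ 5 = 1
p2 ↔ p1 = 1 ↔ 5 = 2
p1 ↔ p1 = 5 ↔ 5 = 6
~(p1 ↔ p1) = ~6 = 0
(p2 ↔ p1) ∧ ~(p1 ↔ p1) = 2 ∧ 0 = 0
(p2 ∧ p1) → ((p2 ↔ p1) ∧ ~(p1 ↔ p1)) = 1 → 0 = 5
p1 → p2 = 5 → 1 = 2
p1 → p1 = 5 → 5 = 6
p1 ↔ p2 = 5 ↔ 1 = 2
(p1 → p1) ↔ (p1 ↔ p2) = 6 ↔ 2 = 2
(p1 → p2) ∧ ((p1 → p1) ↔ (p1 ↔ p2)) = 2 ∧ 2 = 2
p1 ↔ p2 = 5 ↔ 1 = 2
p1 ∧ (p1 ↔ p2) = 5 ∧ 2 = 2
p2 ↔ p2 = 1 ↔ 1 = 6
p1 ∧ (p2 ↔ p2) = 5 ∧ 6 = 5
(p1 ∧ (p1 ↔ p2)) ∧ (p1 ∧ (p2 ↔ p2)) = 2 ∧ 5 = 2
((p1 → p2) ∧ ((p1 → p1) ↔ (p1 ↔ p2))) → ((p1 ∧ (p1 ↔ p2)) ∧ (p1 ∧ (p2 ↔ p2))) = 2 → 2 = 6
((p2 ∧ p1) → ((p2 ↔ p1) ∧ ~(p1 ↔ p1))) ↔ (((p1 → p2) ∧ ((p1 → p1) ↔ (p1 ↔ p2))) → ((p1 ∧ (p1 ↔ p2)) ∧ (p1 ∧ (p2 ↔ p2)))) = 5 ↔ 6 = 5
~(((p2 ∧ p1) → ((p2 ↔ p1) ∧ ~(p1 ↔ p1))) ↔ (((p1 → p2) ∧ ((p1 → p1) ↔ (p1 ↔ p2))) → ((p1 ∧ (p1 ↔ p2)) ∧ (p1 ∧ (p2 ↔ p2))))) = ~5 = 1

1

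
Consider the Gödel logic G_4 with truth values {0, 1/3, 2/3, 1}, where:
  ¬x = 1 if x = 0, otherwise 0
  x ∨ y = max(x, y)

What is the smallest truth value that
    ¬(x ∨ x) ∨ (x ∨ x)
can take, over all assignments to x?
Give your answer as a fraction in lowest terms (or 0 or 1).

1/3

Take x = 1/3:
x ∨ x = 1/3 ∨ 1/3 = 1/3
¬(x ∨ x) = ¬1/3 = 0
x ∨ x = 1/3 ∨ 1/3 = 1/3
¬(x ∨ x) ∨ (x ∨ x) = 0 ∨ 1/3 = 1/3
No assignment yields a value below 1/3, so this is the minimum.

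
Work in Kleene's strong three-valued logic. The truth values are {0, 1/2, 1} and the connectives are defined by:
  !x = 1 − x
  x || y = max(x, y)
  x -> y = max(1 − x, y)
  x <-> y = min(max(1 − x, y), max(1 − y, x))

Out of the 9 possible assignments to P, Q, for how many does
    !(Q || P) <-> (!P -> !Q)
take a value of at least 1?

2

P = 0, Q = 0 ↦ 1  ≥
P = 0, Q = 1/2 ↦ 1/2  <
P = 0, Q = 1 ↦ 1  ≥
P = 1/2, Q = 0 ↦ 1/2  <
P = 1/2, Q = 1/2 ↦ 1/2  <
P = 1/2, Q = 1 ↦ 1/2  <
P = 1, Q = 0 ↦ 0  <
P = 1, Q = 1/2 ↦ 0  <
P = 1, Q = 1 ↦ 0  <
So 2 of the 9 assignments meet the threshold.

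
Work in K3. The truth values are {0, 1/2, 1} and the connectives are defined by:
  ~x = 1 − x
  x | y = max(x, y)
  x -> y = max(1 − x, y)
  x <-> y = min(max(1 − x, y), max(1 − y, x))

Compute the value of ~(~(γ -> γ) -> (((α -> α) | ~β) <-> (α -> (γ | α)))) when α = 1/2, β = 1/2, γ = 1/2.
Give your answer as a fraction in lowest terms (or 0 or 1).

1/2

γ -> γ = 1/2 -> 1/2 = 1/2
~(γ -> γ) = ~1/2 = 1/2
α -> α = 1/2 -> 1/2 = 1/2
~β = ~1/2 = 1/2
(α -> α) | ~β = 1/2 | 1/2 = 1/2
γ | α = 1/2 | 1/2 = 1/2
α -> (γ | α) = 1/2 -> 1/2 = 1/2
((α -> α) | ~β) <-> (α -> (γ | α)) = 1/2 <-> 1/2 = 1/2
~(γ -> γ) -> (((α -> α) | ~β) <-> (α -> (γ | α))) = 1/2 -> 1/2 = 1/2
~(~(γ -> γ) -> (((α -> α) | ~β) <-> (α -> (γ | α)))) = ~1/2 = 1/2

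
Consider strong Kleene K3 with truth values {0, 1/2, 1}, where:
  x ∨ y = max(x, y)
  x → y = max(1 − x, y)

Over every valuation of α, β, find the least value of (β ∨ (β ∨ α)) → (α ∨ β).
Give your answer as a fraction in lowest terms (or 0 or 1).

1/2

Take α = 0, β = 1/2:
β ∨ α = 1/2 ∨ 0 = 1/2
β ∨ (β ∨ α) = 1/2 ∨ 1/2 = 1/2
α ∨ β = 0 ∨ 1/2 = 1/2
(β ∨ (β ∨ α)) → (α ∨ β) = 1/2 → 1/2 = 1/2
No assignment yields a value below 1/2, so this is the minimum.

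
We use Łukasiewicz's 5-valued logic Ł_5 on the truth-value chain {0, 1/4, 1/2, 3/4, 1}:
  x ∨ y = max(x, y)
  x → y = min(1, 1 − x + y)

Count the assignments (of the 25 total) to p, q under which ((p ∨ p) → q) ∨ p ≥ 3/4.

value 1: 19 assignments (counts)
value 3/4: 5 assignments (counts)
value 1/2: 1 assignment
So 24 of the 25 assignments meet the threshold.

24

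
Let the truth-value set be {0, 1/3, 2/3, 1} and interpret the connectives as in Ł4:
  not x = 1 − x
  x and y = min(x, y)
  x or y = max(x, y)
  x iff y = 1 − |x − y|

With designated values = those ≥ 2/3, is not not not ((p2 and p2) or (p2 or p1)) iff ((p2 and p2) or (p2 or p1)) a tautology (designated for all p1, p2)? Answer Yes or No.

Counterexample: take p1 = 0, p2 = 0.
p2 and p2 = 0 and 0 = 0
p2 or p1 = 0 or 0 = 0
(p2 and p2) or (p2 or p1) = 0 or 0 = 0
not ((p2 and p2) or (p2 or p1)) = not 0 = 1
not not ((p2 and p2) or (p2 or p1)) = not 1 = 0
not not not ((p2 and p2) or (p2 or p1)) = not 0 = 1
p2 and p2 = 0 and 0 = 0
p2 or p1 = 0 or 0 = 0
(p2 and p2) or (p2 or p1) = 0 or 0 = 0
not not not ((p2 and p2) or (p2 or p1)) iff ((p2 and p2) or (p2 or p1)) = 1 iff 0 = 0
This gives 0, which is below 2/3.

No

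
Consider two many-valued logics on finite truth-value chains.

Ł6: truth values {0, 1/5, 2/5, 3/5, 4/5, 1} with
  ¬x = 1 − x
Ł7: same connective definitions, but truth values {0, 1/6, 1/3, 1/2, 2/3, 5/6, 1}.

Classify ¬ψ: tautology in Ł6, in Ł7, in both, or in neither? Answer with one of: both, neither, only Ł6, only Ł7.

neither

In Ł6: at ψ = 1/5 the value is 4/5 — not a tautology.
In Ł7: at ψ = 1/6 the value is 5/6 — not a tautology.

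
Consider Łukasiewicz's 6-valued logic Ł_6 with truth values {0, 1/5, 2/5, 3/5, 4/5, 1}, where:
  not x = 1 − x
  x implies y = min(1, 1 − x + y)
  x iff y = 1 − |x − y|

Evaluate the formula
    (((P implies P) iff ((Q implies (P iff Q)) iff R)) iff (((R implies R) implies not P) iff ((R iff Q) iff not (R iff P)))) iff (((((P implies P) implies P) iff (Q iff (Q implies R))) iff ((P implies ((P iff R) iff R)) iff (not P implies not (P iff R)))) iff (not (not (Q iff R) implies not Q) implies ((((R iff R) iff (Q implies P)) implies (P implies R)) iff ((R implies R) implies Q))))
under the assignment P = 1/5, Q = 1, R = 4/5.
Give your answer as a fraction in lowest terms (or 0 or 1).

P implies P = 1/5 implies 1/5 = 1
P iff Q = 1/5 iff 1 = 1/5
Q implies (P iff Q) = 1 implies 1/5 = 1/5
(Q implies (P iff Q)) iff R = 1/5 iff 4/5 = 2/5
(P implies P) iff ((Q implies (P iff Q)) iff R) = 1 iff 2/5 = 2/5
R implies R = 4/5 implies 4/5 = 1
not P = not 1/5 = 4/5
(R implies R) implies not P = 1 implies 4/5 = 4/5
R iff Q = 4/5 iff 1 = 4/5
R iff P = 4/5 iff 1/5 = 2/5
not (R iff P) = not 2/5 = 3/5
(R iff Q) iff not (R iff P) = 4/5 iff 3/5 = 4/5
((R implies R) implies not P) iff ((R iff Q) iff not (R iff P)) = 4/5 iff 4/5 = 1
((P implies P) iff ((Q implies (P iff Q)) iff R)) iff (((R implies R) implies not P) iff ((R iff Q) iff not (R iff P))) = 2/5 iff 1 = 2/5
P implies P = 1/5 implies 1/5 = 1
(P implies P) implies P = 1 implies 1/5 = 1/5
Q implies R = 1 implies 4/5 = 4/5
Q iff (Q implies R) = 1 iff 4/5 = 4/5
((P implies P) implies P) iff (Q iff (Q implies R)) = 1/5 iff 4/5 = 2/5
P iff R = 1/5 iff 4/5 = 2/5
(P iff R) iff R = 2/5 iff 4/5 = 3/5
P implies ((P iff R) iff R) = 1/5 implies 3/5 = 1
not P = not 1/5 = 4/5
P iff R = 1/5 iff 4/5 = 2/5
not (P iff R) = not 2/5 = 3/5
not P implies not (P iff R) = 4/5 implies 3/5 = 4/5
(P implies ((P iff R) iff R)) iff (not P implies not (P iff R)) = 1 iff 4/5 = 4/5
(((P implies P) implies P) iff (Q iff (Q implies R))) iff ((P implies ((P iff R) iff R)) iff (not P implies not (P iff R))) = 2/5 iff 4/5 = 3/5
Q iff R = 1 iff 4/5 = 4/5
not (Q iff R) = not 4/5 = 1/5
not Q = not 1 = 0
not (Q iff R) implies not Q = 1/5 implies 0 = 4/5
not (not (Q iff R) implies not Q) = not 4/5 = 1/5
R iff R = 4/5 iff 4/5 = 1
Q implies P = 1 implies 1/5 = 1/5
(R iff R) iff (Q implies P) = 1 iff 1/5 = 1/5
P implies R = 1/5 implies 4/5 = 1
((R iff R) iff (Q implies P)) implies (P implies R) = 1/5 implies 1 = 1
R implies R = 4/5 implies 4/5 = 1
(R implies R) implies Q = 1 implies 1 = 1
(((R iff R) iff (Q implies P)) implies (P implies R)) iff ((R implies R) implies Q) = 1 iff 1 = 1
not (not (Q iff R) implies not Q) implies ((((R iff R) iff (Q implies P)) implies (P implies R)) iff ((R implies R) implies Q)) = 1/5 implies 1 = 1
((((P implies P) implies P) iff (Q iff (Q implies R))) iff ((P implies ((P iff R) iff R)) iff (not P implies not (P iff R)))) iff (not (not (Q iff R) implies not Q) implies ((((R iff R) iff (Q implies P)) implies (P implies R)) iff ((R implies R) implies Q))) = 3/5 iff 1 = 3/5
(((P implies P) iff ((Q implies (P iff Q)) iff R)) iff (((R implies R) implies not P) iff ((R iff Q) iff not (R iff P)))) iff (((((P implies P) implies P) iff (Q iff (Q implies R))) iff ((P implies ((P iff R) iff R)) iff (not P implies not (P iff R)))) iff (not (not (Q iff R) implies not Q) implies ((((R iff R) iff (Q implies P)) implies (P implies R)) iff ((R implies R) implies Q)))) = 2/5 iff 3/5 = 4/5

4/5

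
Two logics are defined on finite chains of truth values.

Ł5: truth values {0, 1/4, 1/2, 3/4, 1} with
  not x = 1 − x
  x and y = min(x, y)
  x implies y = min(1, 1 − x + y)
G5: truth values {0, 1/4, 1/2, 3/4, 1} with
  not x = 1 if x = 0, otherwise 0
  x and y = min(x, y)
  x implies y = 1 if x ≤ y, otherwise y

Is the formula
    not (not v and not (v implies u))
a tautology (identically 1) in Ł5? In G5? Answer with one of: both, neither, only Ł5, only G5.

In Ł5: at u = 0, v = 1/4 the value is 3/4 — not a tautology.
In G5: every assignment gives 1 — tautology.

only G5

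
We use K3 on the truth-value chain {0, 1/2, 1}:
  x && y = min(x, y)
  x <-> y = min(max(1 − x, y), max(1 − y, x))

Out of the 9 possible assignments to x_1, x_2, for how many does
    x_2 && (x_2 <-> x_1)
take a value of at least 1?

1

x_1 = 0, x_2 = 0 ↦ 0  <
x_1 = 0, x_2 = 1/2 ↦ 1/2  <
x_1 = 0, x_2 = 1 ↦ 0  <
x_1 = 1/2, x_2 = 0 ↦ 0  <
x_1 = 1/2, x_2 = 1/2 ↦ 1/2  <
x_1 = 1/2, x_2 = 1 ↦ 1/2  <
x_1 = 1, x_2 = 0 ↦ 0  <
x_1 = 1, x_2 = 1/2 ↦ 1/2  <
x_1 = 1, x_2 = 1 ↦ 1  ≥
So 1 of the 9 assignments meets the threshold.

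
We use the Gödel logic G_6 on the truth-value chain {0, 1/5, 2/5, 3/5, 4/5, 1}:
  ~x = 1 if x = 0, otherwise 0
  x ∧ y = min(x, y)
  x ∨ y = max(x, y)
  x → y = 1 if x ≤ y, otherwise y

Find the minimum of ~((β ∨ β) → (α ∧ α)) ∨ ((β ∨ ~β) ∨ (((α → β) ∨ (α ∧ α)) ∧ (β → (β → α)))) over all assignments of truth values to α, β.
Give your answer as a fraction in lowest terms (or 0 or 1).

Take α = 1/5, β = 2/5:
β ∨ β = 2/5 ∨ 2/5 = 2/5
α ∧ α = 1/5 ∧ 1/5 = 1/5
(β ∨ β) → (α ∧ α) = 2/5 → 1/5 = 1/5
~((β ∨ β) → (α ∧ α)) = ~1/5 = 0
~β = ~2/5 = 0
β ∨ ~β = 2/5 ∨ 0 = 2/5
α → β = 1/5 → 2/5 = 1
α ∧ α = 1/5 ∧ 1/5 = 1/5
(α → β) ∨ (α ∧ α) = 1 ∨ 1/5 = 1
β → α = 2/5 → 1/5 = 1/5
β → (β → α) = 2/5 → 1/5 = 1/5
((α → β) ∨ (α ∧ α)) ∧ (β → (β → α)) = 1 ∧ 1/5 = 1/5
(β ∨ ~β) ∨ (((α → β) ∨ (α ∧ α)) ∧ (β → (β → α))) = 2/5 ∨ 1/5 = 2/5
~((β ∨ β) → (α ∧ α)) ∨ ((β ∨ ~β) ∨ (((α → β) ∨ (α ∧ α)) ∧ (β → (β → α)))) = 0 ∨ 2/5 = 2/5
No assignment yields a value below 2/5, so this is the minimum.

2/5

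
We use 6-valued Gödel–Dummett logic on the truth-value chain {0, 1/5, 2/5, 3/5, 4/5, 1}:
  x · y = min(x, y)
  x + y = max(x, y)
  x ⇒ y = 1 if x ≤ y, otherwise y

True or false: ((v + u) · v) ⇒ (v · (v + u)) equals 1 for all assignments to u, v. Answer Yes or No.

At u = 1, v = 4/5, for instance:
v + u = 4/5 + 1 = 1
(v + u) · v = 1 · 4/5 = 4/5
v · (v + u) = 4/5 · 1 = 4/5
((v + u) · v) ⇒ (v · (v + u)) = 4/5 ⇒ 4/5 = 1
and checking the remaining 35 assignments likewise gives ≥ 1 in every case.

Yes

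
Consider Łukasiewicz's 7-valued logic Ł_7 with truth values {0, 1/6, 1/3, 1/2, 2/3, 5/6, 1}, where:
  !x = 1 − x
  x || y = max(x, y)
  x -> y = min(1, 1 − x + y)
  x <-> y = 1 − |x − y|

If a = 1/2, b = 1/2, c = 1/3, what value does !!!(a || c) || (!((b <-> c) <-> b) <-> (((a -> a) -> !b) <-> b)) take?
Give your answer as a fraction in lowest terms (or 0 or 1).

1/2

a || c = 1/2 || 1/3 = 1/2
!(a || c) = !1/2 = 1/2
!!(a || c) = !1/2 = 1/2
!!!(a || c) = !1/2 = 1/2
b <-> c = 1/2 <-> 1/3 = 5/6
(b <-> c) <-> b = 5/6 <-> 1/2 = 2/3
!((b <-> c) <-> b) = !2/3 = 1/3
a -> a = 1/2 -> 1/2 = 1
!b = !1/2 = 1/2
(a -> a) -> !b = 1 -> 1/2 = 1/2
((a -> a) -> !b) <-> b = 1/2 <-> 1/2 = 1
!((b <-> c) <-> b) <-> (((a -> a) -> !b) <-> b) = 1/3 <-> 1 = 1/3
!!!(a || c) || (!((b <-> c) <-> b) <-> (((a -> a) -> !b) <-> b)) = 1/2 || 1/3 = 1/2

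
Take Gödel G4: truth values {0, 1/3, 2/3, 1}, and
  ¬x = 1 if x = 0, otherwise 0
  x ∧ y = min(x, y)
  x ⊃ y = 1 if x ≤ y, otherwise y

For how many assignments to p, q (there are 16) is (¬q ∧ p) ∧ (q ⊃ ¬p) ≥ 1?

p = 0, q = 0 ↦ 0  <
p = 0, q = 1/3 ↦ 0  <
p = 0, q = 2/3 ↦ 0  <
p = 0, q = 1 ↦ 0  <
p = 1/3, q = 0 ↦ 1/3  <
p = 1/3, q = 1/3 ↦ 0  <
p = 1/3, q = 2/3 ↦ 0  <
p = 1/3, q = 1 ↦ 0  <
p = 2/3, q = 0 ↦ 2/3  <
p = 2/3, q = 1/3 ↦ 0  <
p = 2/3, q = 2/3 ↦ 0  <
p = 2/3, q = 1 ↦ 0  <
p = 1, q = 0 ↦ 1  ≥
p = 1, q = 1/3 ↦ 0  <
p = 1, q = 2/3 ↦ 0  <
p = 1, q = 1 ↦ 0  <
So 1 of the 16 assignments meets the threshold.

1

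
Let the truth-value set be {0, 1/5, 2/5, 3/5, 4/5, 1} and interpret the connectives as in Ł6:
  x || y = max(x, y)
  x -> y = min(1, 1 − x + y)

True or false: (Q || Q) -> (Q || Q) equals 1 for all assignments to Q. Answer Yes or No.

Q = 0 ↦ 1
Q = 1/5 ↦ 1
Q = 2/5 ↦ 1
Q = 3/5 ↦ 1
Q = 4/5 ↦ 1
Q = 1 ↦ 1
Every assignment gives a value ≥ 1.

Yes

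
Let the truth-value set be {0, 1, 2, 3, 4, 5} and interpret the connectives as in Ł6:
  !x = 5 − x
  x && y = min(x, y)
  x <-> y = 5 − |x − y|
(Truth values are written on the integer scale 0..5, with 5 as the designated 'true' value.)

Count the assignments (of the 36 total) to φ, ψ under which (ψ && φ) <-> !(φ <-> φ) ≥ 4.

20

value 5: 11 assignments (counts)
value 4: 9 assignments (counts)
value 3: 7 assignments
value 2: 5 assignments
value 1: 3 assignments
value 0: 1 assignment
So 20 of the 36 assignments meet the threshold.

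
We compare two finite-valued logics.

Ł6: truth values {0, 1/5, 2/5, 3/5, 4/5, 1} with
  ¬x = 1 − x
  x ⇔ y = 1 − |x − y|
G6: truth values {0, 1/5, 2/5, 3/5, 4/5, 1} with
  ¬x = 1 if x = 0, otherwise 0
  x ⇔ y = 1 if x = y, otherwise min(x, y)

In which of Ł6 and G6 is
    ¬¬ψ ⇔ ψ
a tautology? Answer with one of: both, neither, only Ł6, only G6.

only Ł6

In Ł6: every assignment gives 1 — tautology.
In G6: at ψ = 1/5 the value is 1/5 — not a tautology.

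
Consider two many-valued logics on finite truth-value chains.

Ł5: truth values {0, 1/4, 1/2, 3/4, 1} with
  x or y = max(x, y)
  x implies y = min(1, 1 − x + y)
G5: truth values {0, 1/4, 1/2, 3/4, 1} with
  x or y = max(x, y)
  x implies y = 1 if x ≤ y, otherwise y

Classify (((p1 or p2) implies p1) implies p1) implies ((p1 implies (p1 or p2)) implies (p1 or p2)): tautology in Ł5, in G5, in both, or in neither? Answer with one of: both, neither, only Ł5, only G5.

only Ł5

In Ł5: every assignment gives 1 — tautology.
In G5: at p1 = 0, p2 = 1/4 the value is 1/4 — not a tautology.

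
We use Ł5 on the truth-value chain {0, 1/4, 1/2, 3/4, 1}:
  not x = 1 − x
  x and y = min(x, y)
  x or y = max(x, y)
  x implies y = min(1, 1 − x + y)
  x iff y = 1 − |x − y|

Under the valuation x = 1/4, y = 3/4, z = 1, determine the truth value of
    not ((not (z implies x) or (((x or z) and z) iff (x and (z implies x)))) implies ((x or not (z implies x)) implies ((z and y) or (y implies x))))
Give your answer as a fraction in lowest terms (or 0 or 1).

z implies x = 1 implies 1/4 = 1/4
not (z implies x) = not 1/4 = 3/4
x or z = 1/4 or 1 = 1
(x or z) and z = 1 and 1 = 1
z implies x = 1 implies 1/4 = 1/4
x and (z implies x) = 1/4 and 1/4 = 1/4
((x or z) and z) iff (x and (z implies x)) = 1 iff 1/4 = 1/4
not (z implies x) or (((x or z) and z) iff (x and (z implies x))) = 3/4 or 1/4 = 3/4
z implies x = 1 implies 1/4 = 1/4
not (z implies x) = not 1/4 = 3/4
x or not (z implies x) = 1/4 or 3/4 = 3/4
z and y = 1 and 3/4 = 3/4
y implies x = 3/4 implies 1/4 = 1/2
(z and y) or (y implies x) = 3/4 or 1/2 = 3/4
(x or not (z implies x)) implies ((z and y) or (y implies x)) = 3/4 implies 3/4 = 1
(not (z implies x) or (((x or z) and z) iff (x and (z implies x)))) implies ((x or not (z implies x)) implies ((z and y) or (y implies x))) = 3/4 implies 1 = 1
not ((not (z implies x) or (((x or z) and z) iff (x and (z implies x)))) implies ((x or not (z implies x)) implies ((z and y) or (y implies x)))) = not 1 = 0

0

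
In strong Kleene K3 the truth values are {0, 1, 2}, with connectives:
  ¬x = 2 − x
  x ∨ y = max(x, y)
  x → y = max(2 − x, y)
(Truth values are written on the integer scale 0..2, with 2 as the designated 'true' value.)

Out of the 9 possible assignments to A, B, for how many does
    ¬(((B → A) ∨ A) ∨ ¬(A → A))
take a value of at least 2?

1

A = 0, B = 0 ↦ 0  <
A = 0, B = 1 ↦ 1  <
A = 0, B = 2 ↦ 2  ≥
A = 1, B = 0 ↦ 0  <
A = 1, B = 1 ↦ 1  <
A = 1, B = 2 ↦ 1  <
A = 2, B = 0 ↦ 0  <
A = 2, B = 1 ↦ 0  <
A = 2, B = 2 ↦ 0  <
So 1 of the 9 assignments meets the threshold.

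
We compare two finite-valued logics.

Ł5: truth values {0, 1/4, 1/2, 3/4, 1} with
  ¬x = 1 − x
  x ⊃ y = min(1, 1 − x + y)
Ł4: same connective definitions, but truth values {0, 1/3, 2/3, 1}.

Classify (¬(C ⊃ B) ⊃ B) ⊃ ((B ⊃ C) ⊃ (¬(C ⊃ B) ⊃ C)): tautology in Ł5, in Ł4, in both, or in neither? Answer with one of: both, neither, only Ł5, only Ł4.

both

In Ł5: every assignment gives 1 — tautology.
In Ł4: every assignment gives 1 — tautology.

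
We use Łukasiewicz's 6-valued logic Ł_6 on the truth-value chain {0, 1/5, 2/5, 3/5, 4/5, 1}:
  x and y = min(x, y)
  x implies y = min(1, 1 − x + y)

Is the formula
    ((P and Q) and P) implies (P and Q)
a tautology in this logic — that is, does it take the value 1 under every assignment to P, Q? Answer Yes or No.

Yes

At P = 3/5, Q = 0, for instance:
P and Q = 3/5 and 0 = 0
(P and Q) and P = 0 and 3/5 = 0
((P and Q) and P) implies (P and Q) = 0 implies 0 = 1
and checking the remaining 35 assignments likewise gives ≥ 1 in every case.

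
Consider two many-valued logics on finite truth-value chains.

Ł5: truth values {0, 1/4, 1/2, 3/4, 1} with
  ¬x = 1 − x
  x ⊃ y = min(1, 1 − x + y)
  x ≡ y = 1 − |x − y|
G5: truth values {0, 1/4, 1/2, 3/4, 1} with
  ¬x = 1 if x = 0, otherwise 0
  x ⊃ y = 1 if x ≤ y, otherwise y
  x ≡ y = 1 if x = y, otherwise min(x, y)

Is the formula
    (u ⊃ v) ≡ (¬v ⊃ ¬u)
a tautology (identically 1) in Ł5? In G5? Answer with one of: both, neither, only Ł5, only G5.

only Ł5

In Ł5: every assignment gives 1 — tautology.
In G5: at u = 1/2, v = 1/4 the value is 1/4 — not a tautology.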